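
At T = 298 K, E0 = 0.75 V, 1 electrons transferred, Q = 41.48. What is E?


E = E0 - (RT/nF) * ln(Q)
E = 0.75 - (8.314 * 298 / (1 * 96485)) * ln(41.48)
E = 0.6543 V

0.6543 V


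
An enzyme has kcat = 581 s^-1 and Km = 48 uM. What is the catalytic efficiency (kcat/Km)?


Catalytic efficiency = kcat / Km
= 581 / 48
= 12.1042 uM^-1*s^-1

12.1042 uM^-1*s^-1


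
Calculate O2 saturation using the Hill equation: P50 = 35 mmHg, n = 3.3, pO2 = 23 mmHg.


Y = pO2^n / (P50^n + pO2^n)
Y = 23^3.3 / (35^3.3 + 23^3.3)
Y = 20.01%

20.01%


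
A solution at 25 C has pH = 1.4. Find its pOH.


pOH = 14 - pH
pOH = 14 - 1.4
pOH = 12.6

12.6


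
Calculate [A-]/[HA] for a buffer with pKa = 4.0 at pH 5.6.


[A-]/[HA] = 10^(pH - pKa)
= 10^(5.6 - 4.0)
= 39.8107

39.8107


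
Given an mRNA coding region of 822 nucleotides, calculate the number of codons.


codons = nucleotides / 3
codons = 822 / 3 = 274

274


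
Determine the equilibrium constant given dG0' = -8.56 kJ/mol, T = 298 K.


Keq = exp(-dG0 * 1000 / (R * T))
Keq = exp(-(-8.56) * 1000 / (8.314 * 298))
Keq = 31.6581

31.6581


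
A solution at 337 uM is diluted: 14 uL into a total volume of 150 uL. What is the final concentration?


C2 = C1 * V1 / V2
C2 = 337 * 14 / 150
C2 = 31.4533 uM

31.4533 uM


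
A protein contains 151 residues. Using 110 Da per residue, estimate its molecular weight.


MW = n_residues * 110 Da
MW = 151 * 110
MW = 16610 Da

16610 Da


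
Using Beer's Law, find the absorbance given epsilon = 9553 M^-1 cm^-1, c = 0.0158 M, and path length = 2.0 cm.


A = epsilon * c * l
A = 9553 * 0.0158 * 2.0
A = 301.8748

301.8748


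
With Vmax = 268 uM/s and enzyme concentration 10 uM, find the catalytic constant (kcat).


kcat = Vmax / [E]t
kcat = 268 / 10
kcat = 26.8 s^-1

26.8 s^-1


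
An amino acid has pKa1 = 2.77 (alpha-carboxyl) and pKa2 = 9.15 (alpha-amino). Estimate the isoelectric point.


pI = (pKa1 + pKa2) / 2
pI = (2.77 + 9.15) / 2
pI = 5.96

5.96


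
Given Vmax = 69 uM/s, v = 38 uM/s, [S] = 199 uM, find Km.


Km = [S] * (Vmax - v) / v
Km = 199 * (69 - 38) / 38
Km = 162.3421 uM

162.3421 uM


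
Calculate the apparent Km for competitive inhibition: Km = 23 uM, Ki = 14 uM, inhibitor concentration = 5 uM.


Km_app = Km * (1 + [I]/Ki)
Km_app = 23 * (1 + 5/14)
Km_app = 31.2143 uM

31.2143 uM


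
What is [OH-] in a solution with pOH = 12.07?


[OH-] = 10^(-pOH)
[OH-] = 10^(-12.07)
[OH-] = 8.511e-13 M

8.511e-13 M


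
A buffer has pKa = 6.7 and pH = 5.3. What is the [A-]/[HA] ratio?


[A-]/[HA] = 10^(pH - pKa)
= 10^(5.3 - 6.7)
= 0.0398

0.0398


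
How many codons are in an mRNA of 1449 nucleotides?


codons = nucleotides / 3
codons = 1449 / 3 = 483

483


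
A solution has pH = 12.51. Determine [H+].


[H+] = 10^(-pH)
[H+] = 10^(-12.51)
[H+] = 3.090e-13 M

3.090e-13 M


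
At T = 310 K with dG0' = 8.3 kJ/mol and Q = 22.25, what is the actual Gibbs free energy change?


dG = dG0' + RT * ln(Q) / 1000
dG = 8.3 + 8.314 * 310 * ln(22.25) / 1000
dG = 16.2958 kJ/mol

16.2958 kJ/mol


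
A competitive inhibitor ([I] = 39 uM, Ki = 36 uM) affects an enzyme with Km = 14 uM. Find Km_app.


Km_app = Km * (1 + [I]/Ki)
Km_app = 14 * (1 + 39/36)
Km_app = 29.1667 uM

29.1667 uM


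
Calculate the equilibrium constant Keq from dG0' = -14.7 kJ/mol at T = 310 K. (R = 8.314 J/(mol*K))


Keq = exp(-dG0 * 1000 / (R * T))
Keq = exp(-(-14.7) * 1000 / (8.314 * 310))
Keq = 299.9317

299.9317


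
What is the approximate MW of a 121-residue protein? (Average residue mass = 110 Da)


MW = n_residues * 110 Da
MW = 121 * 110
MW = 13310 Da

13310 Da


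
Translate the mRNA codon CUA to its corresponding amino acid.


Standard genetic code lookup.
Codon CUA -> Leu

Leu


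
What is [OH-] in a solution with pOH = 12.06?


[OH-] = 10^(-pOH)
[OH-] = 10^(-12.06)
[OH-] = 8.710e-13 M

8.710e-13 M


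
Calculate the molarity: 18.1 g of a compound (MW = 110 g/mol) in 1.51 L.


C = (mass / MW) / volume
C = (18.1 / 110) / 1.51
C = 0.109 M

0.109 M


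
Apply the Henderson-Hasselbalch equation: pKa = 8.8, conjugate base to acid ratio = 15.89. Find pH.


pH = pKa + log10([A-]/[HA])
pH = 8.8 + log10(15.89)
pH = 10.0011

10.0011


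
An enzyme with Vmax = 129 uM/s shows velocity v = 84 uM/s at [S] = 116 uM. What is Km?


Km = [S] * (Vmax - v) / v
Km = 116 * (129 - 84) / 84
Km = 62.1429 uM

62.1429 uM


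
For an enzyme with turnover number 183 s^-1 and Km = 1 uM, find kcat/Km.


Catalytic efficiency = kcat / Km
= 183 / 1
= 183.0 uM^-1*s^-1

183.0 uM^-1*s^-1


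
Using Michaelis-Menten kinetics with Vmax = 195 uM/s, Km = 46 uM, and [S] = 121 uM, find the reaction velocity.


v = Vmax * [S] / (Km + [S])
v = 195 * 121 / (46 + 121)
v = 141.2874 uM/s

141.2874 uM/s


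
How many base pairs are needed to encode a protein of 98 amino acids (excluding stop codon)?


Each amino acid = 1 codon = 3 bp
bp = 98 * 3 = 294 bp

294 bp


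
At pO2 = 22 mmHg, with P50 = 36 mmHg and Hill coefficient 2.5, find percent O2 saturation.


Y = pO2^n / (P50^n + pO2^n)
Y = 22^2.5 / (36^2.5 + 22^2.5)
Y = 22.6%

22.6%


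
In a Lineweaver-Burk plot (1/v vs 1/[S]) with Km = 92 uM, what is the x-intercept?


x-intercept = -1/Km
= -1/92
= -0.0109 1/uM

-0.0109 1/uM


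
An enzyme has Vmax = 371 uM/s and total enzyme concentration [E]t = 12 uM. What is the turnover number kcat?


kcat = Vmax / [E]t
kcat = 371 / 12
kcat = 30.9167 s^-1

30.9167 s^-1


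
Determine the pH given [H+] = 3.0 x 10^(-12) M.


pH = -log10([H+])
pH = -log10(3.0 x 10^(-12))
pH = 11.5229

11.5229


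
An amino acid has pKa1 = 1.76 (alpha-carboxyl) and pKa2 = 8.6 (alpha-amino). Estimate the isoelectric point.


pI = (pKa1 + pKa2) / 2
pI = (1.76 + 8.6) / 2
pI = 5.18

5.18


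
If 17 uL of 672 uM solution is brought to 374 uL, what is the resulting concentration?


C2 = C1 * V1 / V2
C2 = 672 * 17 / 374
C2 = 30.5455 uM

30.5455 uM


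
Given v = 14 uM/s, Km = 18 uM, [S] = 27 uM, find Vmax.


Vmax = v * (Km + [S]) / [S]
Vmax = 14 * (18 + 27) / 27
Vmax = 23.3333 uM/s

23.3333 uM/s


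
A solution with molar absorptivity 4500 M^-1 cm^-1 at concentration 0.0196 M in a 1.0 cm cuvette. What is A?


A = epsilon * c * l
A = 4500 * 0.0196 * 1.0
A = 88.2

88.2


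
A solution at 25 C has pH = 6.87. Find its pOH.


pOH = 14 - pH
pOH = 14 - 6.87
pOH = 7.13

7.13


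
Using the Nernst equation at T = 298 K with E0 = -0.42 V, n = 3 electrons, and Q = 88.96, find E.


E = E0 - (RT/nF) * ln(Q)
E = -0.42 - (8.314 * 298 / (3 * 96485)) * ln(88.96)
E = -0.4584 V

-0.4584 V


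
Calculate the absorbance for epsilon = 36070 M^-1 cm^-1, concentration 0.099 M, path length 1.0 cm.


A = epsilon * c * l
A = 36070 * 0.099 * 1.0
A = 3570.93

3570.93


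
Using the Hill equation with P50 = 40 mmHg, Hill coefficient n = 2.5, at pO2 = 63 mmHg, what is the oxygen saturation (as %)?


Y = pO2^n / (P50^n + pO2^n)
Y = 63^2.5 / (40^2.5 + 63^2.5)
Y = 75.69%

75.69%


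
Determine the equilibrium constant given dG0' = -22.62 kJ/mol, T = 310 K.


Keq = exp(-dG0 * 1000 / (R * T))
Keq = exp(-(-22.62) * 1000 / (8.314 * 310))
Keq = 6480.0953

6480.0953


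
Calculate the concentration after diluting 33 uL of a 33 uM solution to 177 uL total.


C2 = C1 * V1 / V2
C2 = 33 * 33 / 177
C2 = 6.1525 uM

6.1525 uM


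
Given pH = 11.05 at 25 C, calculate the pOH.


pOH = 14 - pH
pOH = 14 - 11.05
pOH = 2.95

2.95


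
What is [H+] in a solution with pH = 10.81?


[H+] = 10^(-pH)
[H+] = 10^(-10.81)
[H+] = 1.549e-11 M

1.549e-11 M


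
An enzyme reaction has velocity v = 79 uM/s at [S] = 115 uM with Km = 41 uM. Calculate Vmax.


Vmax = v * (Km + [S]) / [S]
Vmax = 79 * (41 + 115) / 115
Vmax = 107.1652 uM/s

107.1652 uM/s


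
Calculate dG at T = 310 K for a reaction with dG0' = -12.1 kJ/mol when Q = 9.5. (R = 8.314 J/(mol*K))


dG = dG0' + RT * ln(Q) / 1000
dG = -12.1 + 8.314 * 310 * ln(9.5) / 1000
dG = -6.2977 kJ/mol

-6.2977 kJ/mol


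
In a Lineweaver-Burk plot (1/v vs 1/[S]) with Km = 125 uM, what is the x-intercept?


x-intercept = -1/Km
= -1/125
= -0.008 1/uM

-0.008 1/uM


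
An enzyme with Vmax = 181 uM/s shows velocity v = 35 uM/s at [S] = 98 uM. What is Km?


Km = [S] * (Vmax - v) / v
Km = 98 * (181 - 35) / 35
Km = 408.8 uM

408.8 uM


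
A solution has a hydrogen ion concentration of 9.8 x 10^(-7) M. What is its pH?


pH = -log10([H+])
pH = -log10(9.8 x 10^(-7))
pH = 6.0088

6.0088


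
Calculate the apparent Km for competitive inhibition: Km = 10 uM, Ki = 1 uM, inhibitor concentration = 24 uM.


Km_app = Km * (1 + [I]/Ki)
Km_app = 10 * (1 + 24/1)
Km_app = 250.0 uM

250.0 uM


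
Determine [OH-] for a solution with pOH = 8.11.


[OH-] = 10^(-pOH)
[OH-] = 10^(-8.11)
[OH-] = 7.762e-09 M

7.762e-09 M


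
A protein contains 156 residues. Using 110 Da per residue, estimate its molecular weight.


MW = n_residues * 110 Da
MW = 156 * 110
MW = 17160 Da

17160 Da


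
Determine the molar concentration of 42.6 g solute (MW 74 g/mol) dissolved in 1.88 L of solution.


C = (mass / MW) / volume
C = (42.6 / 74) / 1.88
C = 0.3062 M

0.3062 M


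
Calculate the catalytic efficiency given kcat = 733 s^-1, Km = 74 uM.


Catalytic efficiency = kcat / Km
= 733 / 74
= 9.9054 uM^-1*s^-1

9.9054 uM^-1*s^-1


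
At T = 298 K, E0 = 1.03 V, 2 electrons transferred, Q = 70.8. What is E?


E = E0 - (RT/nF) * ln(Q)
E = 1.03 - (8.314 * 298 / (2 * 96485)) * ln(70.8)
E = 0.9753 V

0.9753 V


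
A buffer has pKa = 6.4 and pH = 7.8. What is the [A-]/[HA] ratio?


[A-]/[HA] = 10^(pH - pKa)
= 10^(7.8 - 6.4)
= 25.1189

25.1189


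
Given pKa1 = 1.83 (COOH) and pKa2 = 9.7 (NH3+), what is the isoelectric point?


pI = (pKa1 + pKa2) / 2
pI = (1.83 + 9.7) / 2
pI = 5.765

5.765


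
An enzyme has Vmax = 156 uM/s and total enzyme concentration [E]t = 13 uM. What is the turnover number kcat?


kcat = Vmax / [E]t
kcat = 156 / 13
kcat = 12.0 s^-1

12.0 s^-1


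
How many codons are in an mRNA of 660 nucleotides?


codons = nucleotides / 3
codons = 660 / 3 = 220

220


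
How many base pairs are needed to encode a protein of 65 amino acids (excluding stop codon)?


Each amino acid = 1 codon = 3 bp
bp = 65 * 3 = 195 bp

195 bp


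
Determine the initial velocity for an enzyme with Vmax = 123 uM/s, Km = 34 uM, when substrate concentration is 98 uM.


v = Vmax * [S] / (Km + [S])
v = 123 * 98 / (34 + 98)
v = 91.3182 uM/s

91.3182 uM/s


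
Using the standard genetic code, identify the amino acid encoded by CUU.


Standard genetic code lookup.
Codon CUU -> Leu

Leu


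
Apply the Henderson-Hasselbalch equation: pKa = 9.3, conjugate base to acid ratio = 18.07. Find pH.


pH = pKa + log10([A-]/[HA])
pH = 9.3 + log10(18.07)
pH = 10.557

10.557


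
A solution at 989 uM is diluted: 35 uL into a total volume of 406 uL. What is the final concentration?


C2 = C1 * V1 / V2
C2 = 989 * 35 / 406
C2 = 85.2586 uM

85.2586 uM


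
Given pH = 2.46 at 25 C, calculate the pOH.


pOH = 14 - pH
pOH = 14 - 2.46
pOH = 11.54

11.54


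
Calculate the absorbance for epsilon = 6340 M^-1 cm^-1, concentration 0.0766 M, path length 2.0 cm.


A = epsilon * c * l
A = 6340 * 0.0766 * 2.0
A = 971.288

971.288


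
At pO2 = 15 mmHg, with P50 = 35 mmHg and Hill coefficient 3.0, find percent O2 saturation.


Y = pO2^n / (P50^n + pO2^n)
Y = 15^3.0 / (35^3.0 + 15^3.0)
Y = 7.3%

7.3%


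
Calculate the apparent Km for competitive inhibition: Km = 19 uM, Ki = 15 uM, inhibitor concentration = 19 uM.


Km_app = Km * (1 + [I]/Ki)
Km_app = 19 * (1 + 19/15)
Km_app = 43.0667 uM

43.0667 uM


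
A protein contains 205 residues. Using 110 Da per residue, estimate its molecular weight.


MW = n_residues * 110 Da
MW = 205 * 110
MW = 22550 Da

22550 Da


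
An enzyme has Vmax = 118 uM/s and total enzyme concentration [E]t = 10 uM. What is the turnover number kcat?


kcat = Vmax / [E]t
kcat = 118 / 10
kcat = 11.8 s^-1

11.8 s^-1


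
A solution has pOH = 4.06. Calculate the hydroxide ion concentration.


[OH-] = 10^(-pOH)
[OH-] = 10^(-4.06)
[OH-] = 8.710e-05 M

8.710e-05 M


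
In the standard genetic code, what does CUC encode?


Standard genetic code lookup.
Codon CUC -> Leu

Leu


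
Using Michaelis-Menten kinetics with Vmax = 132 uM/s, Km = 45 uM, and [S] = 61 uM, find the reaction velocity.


v = Vmax * [S] / (Km + [S])
v = 132 * 61 / (45 + 61)
v = 75.9623 uM/s

75.9623 uM/s


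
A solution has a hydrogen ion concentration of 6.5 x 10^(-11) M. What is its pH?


pH = -log10([H+])
pH = -log10(6.5 x 10^(-11))
pH = 10.1871

10.1871


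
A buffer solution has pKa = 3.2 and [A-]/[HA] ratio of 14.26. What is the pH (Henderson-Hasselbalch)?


pH = pKa + log10([A-]/[HA])
pH = 3.2 + log10(14.26)
pH = 4.3541

4.3541


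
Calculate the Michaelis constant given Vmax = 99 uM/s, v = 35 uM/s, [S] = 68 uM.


Km = [S] * (Vmax - v) / v
Km = 68 * (99 - 35) / 35
Km = 124.3429 uM

124.3429 uM


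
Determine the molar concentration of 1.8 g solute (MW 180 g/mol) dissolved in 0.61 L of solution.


C = (mass / MW) / volume
C = (1.8 / 180) / 0.61
C = 0.0164 M

0.0164 M


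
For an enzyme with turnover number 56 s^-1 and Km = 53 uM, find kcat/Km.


Catalytic efficiency = kcat / Km
= 56 / 53
= 1.0566 uM^-1*s^-1

1.0566 uM^-1*s^-1


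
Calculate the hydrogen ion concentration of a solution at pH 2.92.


[H+] = 10^(-pH)
[H+] = 10^(-2.92)
[H+] = 0.0012 M

0.0012 M


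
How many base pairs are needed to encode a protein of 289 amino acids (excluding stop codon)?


Each amino acid = 1 codon = 3 bp
bp = 289 * 3 = 867 bp

867 bp


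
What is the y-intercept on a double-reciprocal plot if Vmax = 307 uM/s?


y-intercept = 1/Vmax
= 1/307
= 0.0033 s/uM

0.0033 s/uM


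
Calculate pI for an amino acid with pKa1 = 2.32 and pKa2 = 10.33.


pI = (pKa1 + pKa2) / 2
pI = (2.32 + 10.33) / 2
pI = 6.325

6.325


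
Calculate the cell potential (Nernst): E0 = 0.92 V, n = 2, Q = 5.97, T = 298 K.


E = E0 - (RT/nF) * ln(Q)
E = 0.92 - (8.314 * 298 / (2 * 96485)) * ln(5.97)
E = 0.8971 V

0.8971 V


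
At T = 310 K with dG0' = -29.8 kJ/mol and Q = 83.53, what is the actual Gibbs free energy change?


dG = dG0' + RT * ln(Q) / 1000
dG = -29.8 + 8.314 * 310 * ln(83.53) / 1000
dG = -18.3947 kJ/mol

-18.3947 kJ/mol


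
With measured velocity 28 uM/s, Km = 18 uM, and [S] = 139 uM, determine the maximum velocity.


Vmax = v * (Km + [S]) / [S]
Vmax = 28 * (18 + 139) / 139
Vmax = 31.6259 uM/s

31.6259 uM/s


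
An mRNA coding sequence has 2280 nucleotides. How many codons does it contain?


codons = nucleotides / 3
codons = 2280 / 3 = 760

760


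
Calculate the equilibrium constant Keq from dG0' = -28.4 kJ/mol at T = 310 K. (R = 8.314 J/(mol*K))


Keq = exp(-dG0 * 1000 / (R * T))
Keq = exp(-(-28.4) * 1000 / (8.314 * 310))
Keq = 61029.5058

61029.5058


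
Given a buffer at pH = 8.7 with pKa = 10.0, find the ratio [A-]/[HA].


[A-]/[HA] = 10^(pH - pKa)
= 10^(8.7 - 10.0)
= 0.0501

0.0501


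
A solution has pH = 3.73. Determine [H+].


[H+] = 10^(-pH)
[H+] = 10^(-3.73)
[H+] = 1.862e-04 M

1.862e-04 M


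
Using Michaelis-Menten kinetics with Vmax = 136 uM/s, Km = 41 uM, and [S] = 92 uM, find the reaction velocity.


v = Vmax * [S] / (Km + [S])
v = 136 * 92 / (41 + 92)
v = 94.0752 uM/s

94.0752 uM/s


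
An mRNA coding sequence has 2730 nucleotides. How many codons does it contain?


codons = nucleotides / 3
codons = 2730 / 3 = 910

910


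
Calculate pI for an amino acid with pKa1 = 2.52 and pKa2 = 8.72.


pI = (pKa1 + pKa2) / 2
pI = (2.52 + 8.72) / 2
pI = 5.62

5.62


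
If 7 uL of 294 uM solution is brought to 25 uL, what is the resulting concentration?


C2 = C1 * V1 / V2
C2 = 294 * 7 / 25
C2 = 82.32 uM

82.32 uM


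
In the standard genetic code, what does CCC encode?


Standard genetic code lookup.
Codon CCC -> Pro

Pro


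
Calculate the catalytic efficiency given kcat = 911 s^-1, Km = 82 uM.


Catalytic efficiency = kcat / Km
= 911 / 82
= 11.1098 uM^-1*s^-1

11.1098 uM^-1*s^-1


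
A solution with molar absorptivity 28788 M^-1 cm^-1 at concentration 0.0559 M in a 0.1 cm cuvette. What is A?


A = epsilon * c * l
A = 28788 * 0.0559 * 0.1
A = 160.9249

160.9249


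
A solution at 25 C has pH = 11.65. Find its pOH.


pOH = 14 - pH
pOH = 14 - 11.65
pOH = 2.35

2.35


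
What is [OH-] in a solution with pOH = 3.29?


[OH-] = 10^(-pOH)
[OH-] = 10^(-3.29)
[OH-] = 5.129e-04 M

5.129e-04 M


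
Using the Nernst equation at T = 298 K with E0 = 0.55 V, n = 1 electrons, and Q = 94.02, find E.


E = E0 - (RT/nF) * ln(Q)
E = 0.55 - (8.314 * 298 / (1 * 96485)) * ln(94.02)
E = 0.4333 V

0.4333 V


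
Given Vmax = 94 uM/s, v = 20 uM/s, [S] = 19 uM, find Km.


Km = [S] * (Vmax - v) / v
Km = 19 * (94 - 20) / 20
Km = 70.3 uM

70.3 uM


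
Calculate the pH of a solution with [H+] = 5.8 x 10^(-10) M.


pH = -log10([H+])
pH = -log10(5.8 x 10^(-10))
pH = 9.2366

9.2366


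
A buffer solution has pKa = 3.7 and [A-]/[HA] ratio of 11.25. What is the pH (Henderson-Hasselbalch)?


pH = pKa + log10([A-]/[HA])
pH = 3.7 + log10(11.25)
pH = 4.7512

4.7512


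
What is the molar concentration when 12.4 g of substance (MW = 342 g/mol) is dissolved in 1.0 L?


C = (mass / MW) / volume
C = (12.4 / 342) / 1.0
C = 0.0363 M

0.0363 M


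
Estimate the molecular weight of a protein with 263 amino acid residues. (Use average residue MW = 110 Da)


MW = n_residues * 110 Da
MW = 263 * 110
MW = 28930 Da

28930 Da


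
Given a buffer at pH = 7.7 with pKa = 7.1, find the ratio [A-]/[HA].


[A-]/[HA] = 10^(pH - pKa)
= 10^(7.7 - 7.1)
= 3.9811

3.9811


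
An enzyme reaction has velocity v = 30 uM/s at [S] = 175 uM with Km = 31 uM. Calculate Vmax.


Vmax = v * (Km + [S]) / [S]
Vmax = 30 * (31 + 175) / 175
Vmax = 35.3143 uM/s

35.3143 uM/s


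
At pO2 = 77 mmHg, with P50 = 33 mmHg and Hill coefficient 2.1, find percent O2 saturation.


Y = pO2^n / (P50^n + pO2^n)
Y = 77^2.1 / (33^2.1 + 77^2.1)
Y = 85.56%

85.56%


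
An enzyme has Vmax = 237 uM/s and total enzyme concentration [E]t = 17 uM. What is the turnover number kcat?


kcat = Vmax / [E]t
kcat = 237 / 17
kcat = 13.9412 s^-1

13.9412 s^-1


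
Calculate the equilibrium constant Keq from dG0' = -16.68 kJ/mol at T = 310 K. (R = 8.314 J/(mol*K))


Keq = exp(-dG0 * 1000 / (R * T))
Keq = exp(-(-16.68) * 1000 / (8.314 * 310))
Keq = 646.6394

646.6394


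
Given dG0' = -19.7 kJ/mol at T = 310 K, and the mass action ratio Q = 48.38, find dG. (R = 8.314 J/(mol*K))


dG = dG0' + RT * ln(Q) / 1000
dG = -19.7 + 8.314 * 310 * ln(48.38) / 1000
dG = -9.7023 kJ/mol

-9.7023 kJ/mol


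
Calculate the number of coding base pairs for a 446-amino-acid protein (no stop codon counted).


Each amino acid = 1 codon = 3 bp
bp = 446 * 3 = 1338 bp

1338 bp


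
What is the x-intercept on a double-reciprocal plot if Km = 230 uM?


x-intercept = -1/Km
= -1/230
= -0.0043 1/uM

-0.0043 1/uM


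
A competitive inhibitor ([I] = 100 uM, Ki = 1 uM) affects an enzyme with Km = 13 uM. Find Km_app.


Km_app = Km * (1 + [I]/Ki)
Km_app = 13 * (1 + 100/1)
Km_app = 1313.0 uM

1313.0 uM


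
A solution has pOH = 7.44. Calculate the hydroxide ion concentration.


[OH-] = 10^(-pOH)
[OH-] = 10^(-7.44)
[OH-] = 3.631e-08 M

3.631e-08 M


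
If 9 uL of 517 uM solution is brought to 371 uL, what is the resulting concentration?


C2 = C1 * V1 / V2
C2 = 517 * 9 / 371
C2 = 12.5418 uM

12.5418 uM


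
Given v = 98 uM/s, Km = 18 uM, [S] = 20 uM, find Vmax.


Vmax = v * (Km + [S]) / [S]
Vmax = 98 * (18 + 20) / 20
Vmax = 186.2 uM/s

186.2 uM/s


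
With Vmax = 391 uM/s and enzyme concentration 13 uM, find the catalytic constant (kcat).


kcat = Vmax / [E]t
kcat = 391 / 13
kcat = 30.0769 s^-1

30.0769 s^-1


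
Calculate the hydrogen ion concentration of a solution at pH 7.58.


[H+] = 10^(-pH)
[H+] = 10^(-7.58)
[H+] = 2.630e-08 M

2.630e-08 M


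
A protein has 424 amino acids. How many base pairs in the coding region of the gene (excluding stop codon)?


Each amino acid = 1 codon = 3 bp
bp = 424 * 3 = 1272 bp

1272 bp


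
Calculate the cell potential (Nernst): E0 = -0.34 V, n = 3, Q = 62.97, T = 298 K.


E = E0 - (RT/nF) * ln(Q)
E = -0.34 - (8.314 * 298 / (3 * 96485)) * ln(62.97)
E = -0.3755 V

-0.3755 V


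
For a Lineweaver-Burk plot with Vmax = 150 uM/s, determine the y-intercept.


y-intercept = 1/Vmax
= 1/150
= 0.0067 s/uM

0.0067 s/uM


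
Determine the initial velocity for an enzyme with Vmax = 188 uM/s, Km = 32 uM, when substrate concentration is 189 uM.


v = Vmax * [S] / (Km + [S])
v = 188 * 189 / (32 + 189)
v = 160.7783 uM/s

160.7783 uM/s


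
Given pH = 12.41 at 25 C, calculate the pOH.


pOH = 14 - pH
pOH = 14 - 12.41
pOH = 1.59

1.59


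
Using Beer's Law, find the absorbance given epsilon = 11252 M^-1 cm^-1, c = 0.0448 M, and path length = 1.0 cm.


A = epsilon * c * l
A = 11252 * 0.0448 * 1.0
A = 504.0896

504.0896


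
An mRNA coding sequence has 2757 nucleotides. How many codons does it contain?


codons = nucleotides / 3
codons = 2757 / 3 = 919

919


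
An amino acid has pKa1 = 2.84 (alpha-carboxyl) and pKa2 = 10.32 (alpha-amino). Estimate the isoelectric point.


pI = (pKa1 + pKa2) / 2
pI = (2.84 + 10.32) / 2
pI = 6.58

6.58


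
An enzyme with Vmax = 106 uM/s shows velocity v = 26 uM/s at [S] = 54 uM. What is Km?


Km = [S] * (Vmax - v) / v
Km = 54 * (106 - 26) / 26
Km = 166.1538 uM

166.1538 uM


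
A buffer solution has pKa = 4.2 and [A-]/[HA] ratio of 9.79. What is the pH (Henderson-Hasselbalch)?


pH = pKa + log10([A-]/[HA])
pH = 4.2 + log10(9.79)
pH = 5.1908

5.1908


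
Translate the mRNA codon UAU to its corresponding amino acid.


Standard genetic code lookup.
Codon UAU -> Tyr

Tyr


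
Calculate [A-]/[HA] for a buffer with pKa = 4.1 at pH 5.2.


[A-]/[HA] = 10^(pH - pKa)
= 10^(5.2 - 4.1)
= 12.5893

12.5893


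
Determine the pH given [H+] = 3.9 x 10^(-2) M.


pH = -log10([H+])
pH = -log10(3.9 x 10^(-2))
pH = 1.4089

1.4089


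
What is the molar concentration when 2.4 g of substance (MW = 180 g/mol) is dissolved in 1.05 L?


C = (mass / MW) / volume
C = (2.4 / 180) / 1.05
C = 0.0127 M

0.0127 M


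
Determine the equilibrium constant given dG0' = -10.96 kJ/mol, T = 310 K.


Keq = exp(-dG0 * 1000 / (R * T))
Keq = exp(-(-10.96) * 1000 / (8.314 * 310))
Keq = 70.2771

70.2771


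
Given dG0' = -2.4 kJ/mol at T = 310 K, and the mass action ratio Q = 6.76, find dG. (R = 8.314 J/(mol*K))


dG = dG0' + RT * ln(Q) / 1000
dG = -2.4 + 8.314 * 310 * ln(6.76) / 1000
dG = 2.5254 kJ/mol

2.5254 kJ/mol


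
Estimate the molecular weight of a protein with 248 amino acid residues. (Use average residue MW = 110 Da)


MW = n_residues * 110 Da
MW = 248 * 110
MW = 27280 Da

27280 Da


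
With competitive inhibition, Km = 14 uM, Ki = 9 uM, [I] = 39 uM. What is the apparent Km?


Km_app = Km * (1 + [I]/Ki)
Km_app = 14 * (1 + 39/9)
Km_app = 74.6667 uM

74.6667 uM


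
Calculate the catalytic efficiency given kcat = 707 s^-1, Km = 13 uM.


Catalytic efficiency = kcat / Km
= 707 / 13
= 54.3846 uM^-1*s^-1

54.3846 uM^-1*s^-1


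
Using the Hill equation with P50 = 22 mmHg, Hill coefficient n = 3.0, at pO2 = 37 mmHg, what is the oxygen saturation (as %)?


Y = pO2^n / (P50^n + pO2^n)
Y = 37^3.0 / (22^3.0 + 37^3.0)
Y = 82.63%

82.63%


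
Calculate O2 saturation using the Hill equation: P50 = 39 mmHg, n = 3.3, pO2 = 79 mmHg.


Y = pO2^n / (P50^n + pO2^n)
Y = 79^3.3 / (39^3.3 + 79^3.3)
Y = 91.13%

91.13%


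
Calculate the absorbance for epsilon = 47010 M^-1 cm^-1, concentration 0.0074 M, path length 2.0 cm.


A = epsilon * c * l
A = 47010 * 0.0074 * 2.0
A = 695.748

695.748


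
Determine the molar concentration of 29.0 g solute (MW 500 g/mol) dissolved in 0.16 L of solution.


C = (mass / MW) / volume
C = (29.0 / 500) / 0.16
C = 0.3625 M

0.3625 M


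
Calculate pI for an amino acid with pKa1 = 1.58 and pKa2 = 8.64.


pI = (pKa1 + pKa2) / 2
pI = (1.58 + 8.64) / 2
pI = 5.11

5.11


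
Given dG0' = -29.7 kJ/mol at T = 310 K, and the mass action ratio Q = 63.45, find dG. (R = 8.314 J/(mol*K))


dG = dG0' + RT * ln(Q) / 1000
dG = -29.7 + 8.314 * 310 * ln(63.45) / 1000
dG = -19.0034 kJ/mol

-19.0034 kJ/mol


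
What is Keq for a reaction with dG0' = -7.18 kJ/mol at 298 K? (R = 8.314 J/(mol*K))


Keq = exp(-dG0 * 1000 / (R * T))
Keq = exp(-(-7.18) * 1000 / (8.314 * 298))
Keq = 18.1378

18.1378


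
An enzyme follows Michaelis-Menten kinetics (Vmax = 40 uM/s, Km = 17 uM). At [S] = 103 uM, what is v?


v = Vmax * [S] / (Km + [S])
v = 40 * 103 / (17 + 103)
v = 34.3333 uM/s

34.3333 uM/s


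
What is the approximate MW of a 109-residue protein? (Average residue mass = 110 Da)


MW = n_residues * 110 Da
MW = 109 * 110
MW = 11990 Da

11990 Da


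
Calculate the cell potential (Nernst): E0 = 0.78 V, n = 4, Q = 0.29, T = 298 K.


E = E0 - (RT/nF) * ln(Q)
E = 0.78 - (8.314 * 298 / (4 * 96485)) * ln(0.29)
E = 0.7879 V

0.7879 V


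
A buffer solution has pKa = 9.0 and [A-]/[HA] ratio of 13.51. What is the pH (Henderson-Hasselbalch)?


pH = pKa + log10([A-]/[HA])
pH = 9.0 + log10(13.51)
pH = 10.1307

10.1307


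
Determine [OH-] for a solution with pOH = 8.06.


[OH-] = 10^(-pOH)
[OH-] = 10^(-8.06)
[OH-] = 8.710e-09 M

8.710e-09 M


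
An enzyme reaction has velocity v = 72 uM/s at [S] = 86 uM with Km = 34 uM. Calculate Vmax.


Vmax = v * (Km + [S]) / [S]
Vmax = 72 * (34 + 86) / 86
Vmax = 100.4651 uM/s

100.4651 uM/s


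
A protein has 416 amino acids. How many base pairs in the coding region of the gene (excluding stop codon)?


Each amino acid = 1 codon = 3 bp
bp = 416 * 3 = 1248 bp

1248 bp


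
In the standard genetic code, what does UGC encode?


Standard genetic code lookup.
Codon UGC -> Cys

Cys


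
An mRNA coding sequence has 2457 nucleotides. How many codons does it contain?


codons = nucleotides / 3
codons = 2457 / 3 = 819

819


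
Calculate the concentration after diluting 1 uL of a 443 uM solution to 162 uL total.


C2 = C1 * V1 / V2
C2 = 443 * 1 / 162
C2 = 2.7346 uM

2.7346 uM


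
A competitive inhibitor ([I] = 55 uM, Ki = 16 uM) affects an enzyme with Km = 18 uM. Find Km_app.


Km_app = Km * (1 + [I]/Ki)
Km_app = 18 * (1 + 55/16)
Km_app = 79.875 uM

79.875 uM


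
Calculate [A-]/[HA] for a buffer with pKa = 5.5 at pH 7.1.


[A-]/[HA] = 10^(pH - pKa)
= 10^(7.1 - 5.5)
= 39.8107

39.8107


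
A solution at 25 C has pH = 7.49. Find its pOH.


pOH = 14 - pH
pOH = 14 - 7.49
pOH = 6.51

6.51


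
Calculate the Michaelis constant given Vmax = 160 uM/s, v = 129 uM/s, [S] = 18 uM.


Km = [S] * (Vmax - v) / v
Km = 18 * (160 - 129) / 129
Km = 4.3256 uM

4.3256 uM


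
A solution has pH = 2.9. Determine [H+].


[H+] = 10^(-pH)
[H+] = 10^(-2.9)
[H+] = 0.0013 M

0.0013 M


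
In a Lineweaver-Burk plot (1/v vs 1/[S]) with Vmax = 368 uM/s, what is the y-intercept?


y-intercept = 1/Vmax
= 1/368
= 0.0027 s/uM

0.0027 s/uM


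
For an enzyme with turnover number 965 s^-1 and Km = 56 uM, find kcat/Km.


Catalytic efficiency = kcat / Km
= 965 / 56
= 17.2321 uM^-1*s^-1

17.2321 uM^-1*s^-1


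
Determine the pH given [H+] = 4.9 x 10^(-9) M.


pH = -log10([H+])
pH = -log10(4.9 x 10^(-9))
pH = 8.3098

8.3098


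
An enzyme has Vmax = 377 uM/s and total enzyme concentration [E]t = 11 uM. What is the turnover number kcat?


kcat = Vmax / [E]t
kcat = 377 / 11
kcat = 34.2727 s^-1

34.2727 s^-1


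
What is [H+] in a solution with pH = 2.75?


[H+] = 10^(-pH)
[H+] = 10^(-2.75)
[H+] = 0.0018 M

0.0018 M


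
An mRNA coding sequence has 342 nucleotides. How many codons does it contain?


codons = nucleotides / 3
codons = 342 / 3 = 114

114


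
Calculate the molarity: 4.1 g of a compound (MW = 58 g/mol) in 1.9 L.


C = (mass / MW) / volume
C = (4.1 / 58) / 1.9
C = 0.0372 M

0.0372 M


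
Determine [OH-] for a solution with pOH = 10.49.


[OH-] = 10^(-pOH)
[OH-] = 10^(-10.49)
[OH-] = 3.236e-11 M

3.236e-11 M


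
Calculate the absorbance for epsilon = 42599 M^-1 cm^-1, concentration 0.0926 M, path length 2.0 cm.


A = epsilon * c * l
A = 42599 * 0.0926 * 2.0
A = 7889.3348

7889.3348


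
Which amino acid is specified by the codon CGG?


Standard genetic code lookup.
Codon CGG -> Arg

Arg


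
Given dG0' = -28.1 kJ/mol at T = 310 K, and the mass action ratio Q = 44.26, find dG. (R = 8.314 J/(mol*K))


dG = dG0' + RT * ln(Q) / 1000
dG = -28.1 + 8.314 * 310 * ln(44.26) / 1000
dG = -18.3317 kJ/mol

-18.3317 kJ/mol


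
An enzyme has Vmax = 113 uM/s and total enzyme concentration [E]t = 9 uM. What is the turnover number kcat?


kcat = Vmax / [E]t
kcat = 113 / 9
kcat = 12.5556 s^-1

12.5556 s^-1


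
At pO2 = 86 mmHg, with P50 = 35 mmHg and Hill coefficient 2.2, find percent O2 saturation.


Y = pO2^n / (P50^n + pO2^n)
Y = 86^2.2 / (35^2.2 + 86^2.2)
Y = 87.84%

87.84%


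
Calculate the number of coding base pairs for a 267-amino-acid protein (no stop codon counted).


Each amino acid = 1 codon = 3 bp
bp = 267 * 3 = 801 bp

801 bp


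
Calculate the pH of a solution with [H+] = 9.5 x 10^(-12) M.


pH = -log10([H+])
pH = -log10(9.5 x 10^(-12))
pH = 11.0223

11.0223


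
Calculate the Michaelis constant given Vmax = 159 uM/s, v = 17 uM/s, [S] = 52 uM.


Km = [S] * (Vmax - v) / v
Km = 52 * (159 - 17) / 17
Km = 434.3529 uM

434.3529 uM


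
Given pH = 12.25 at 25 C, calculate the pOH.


pOH = 14 - pH
pOH = 14 - 12.25
pOH = 1.75

1.75


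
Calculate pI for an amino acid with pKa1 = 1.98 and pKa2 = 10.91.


pI = (pKa1 + pKa2) / 2
pI = (1.98 + 10.91) / 2
pI = 6.445

6.445


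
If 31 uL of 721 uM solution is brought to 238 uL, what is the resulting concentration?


C2 = C1 * V1 / V2
C2 = 721 * 31 / 238
C2 = 93.9118 uM

93.9118 uM


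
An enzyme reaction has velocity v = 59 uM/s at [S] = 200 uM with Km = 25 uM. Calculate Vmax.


Vmax = v * (Km + [S]) / [S]
Vmax = 59 * (25 + 200) / 200
Vmax = 66.375 uM/s

66.375 uM/s


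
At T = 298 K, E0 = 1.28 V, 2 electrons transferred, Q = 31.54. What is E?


E = E0 - (RT/nF) * ln(Q)
E = 1.28 - (8.314 * 298 / (2 * 96485)) * ln(31.54)
E = 1.2357 V

1.2357 V


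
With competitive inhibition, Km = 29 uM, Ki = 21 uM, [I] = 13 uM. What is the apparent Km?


Km_app = Km * (1 + [I]/Ki)
Km_app = 29 * (1 + 13/21)
Km_app = 46.9524 uM

46.9524 uM


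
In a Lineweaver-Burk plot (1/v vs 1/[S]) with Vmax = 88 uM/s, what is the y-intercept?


y-intercept = 1/Vmax
= 1/88
= 0.0114 s/uM

0.0114 s/uM


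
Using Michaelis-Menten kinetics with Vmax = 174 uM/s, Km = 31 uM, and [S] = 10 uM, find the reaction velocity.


v = Vmax * [S] / (Km + [S])
v = 174 * 10 / (31 + 10)
v = 42.439 uM/s

42.439 uM/s


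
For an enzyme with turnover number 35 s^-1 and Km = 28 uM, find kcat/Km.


Catalytic efficiency = kcat / Km
= 35 / 28
= 1.25 uM^-1*s^-1

1.25 uM^-1*s^-1


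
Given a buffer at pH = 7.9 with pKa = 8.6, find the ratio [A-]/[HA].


[A-]/[HA] = 10^(pH - pKa)
= 10^(7.9 - 8.6)
= 0.1995

0.1995


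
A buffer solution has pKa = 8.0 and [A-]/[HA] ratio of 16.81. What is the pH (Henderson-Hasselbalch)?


pH = pKa + log10([A-]/[HA])
pH = 8.0 + log10(16.81)
pH = 9.2256

9.2256


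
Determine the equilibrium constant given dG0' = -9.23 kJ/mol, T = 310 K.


Keq = exp(-dG0 * 1000 / (R * T))
Keq = exp(-(-9.23) * 1000 / (8.314 * 310))
Keq = 35.917

35.917


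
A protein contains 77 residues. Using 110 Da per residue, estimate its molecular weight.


MW = n_residues * 110 Da
MW = 77 * 110
MW = 8470 Da

8470 Da


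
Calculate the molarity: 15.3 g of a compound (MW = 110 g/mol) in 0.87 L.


C = (mass / MW) / volume
C = (15.3 / 110) / 0.87
C = 0.1599 M

0.1599 M


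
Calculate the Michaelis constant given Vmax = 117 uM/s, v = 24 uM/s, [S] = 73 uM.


Km = [S] * (Vmax - v) / v
Km = 73 * (117 - 24) / 24
Km = 282.875 uM

282.875 uM


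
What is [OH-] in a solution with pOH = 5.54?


[OH-] = 10^(-pOH)
[OH-] = 10^(-5.54)
[OH-] = 2.884e-06 M

2.884e-06 M


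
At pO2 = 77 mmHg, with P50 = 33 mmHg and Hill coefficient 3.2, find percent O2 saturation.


Y = pO2^n / (P50^n + pO2^n)
Y = 77^3.2 / (33^3.2 + 77^3.2)
Y = 93.77%

93.77%


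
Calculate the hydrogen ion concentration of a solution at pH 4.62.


[H+] = 10^(-pH)
[H+] = 10^(-4.62)
[H+] = 2.399e-05 M

2.399e-05 M


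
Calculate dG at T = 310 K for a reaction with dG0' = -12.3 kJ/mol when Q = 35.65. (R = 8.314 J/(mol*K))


dG = dG0' + RT * ln(Q) / 1000
dG = -12.3 + 8.314 * 310 * ln(35.65) / 1000
dG = -3.0892 kJ/mol

-3.0892 kJ/mol


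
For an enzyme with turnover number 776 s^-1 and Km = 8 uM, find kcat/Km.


Catalytic efficiency = kcat / Km
= 776 / 8
= 97.0 uM^-1*s^-1

97.0 uM^-1*s^-1


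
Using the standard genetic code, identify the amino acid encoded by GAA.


Standard genetic code lookup.
Codon GAA -> Glu

Glu


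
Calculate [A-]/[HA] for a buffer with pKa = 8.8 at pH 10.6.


[A-]/[HA] = 10^(pH - pKa)
= 10^(10.6 - 8.8)
= 63.0957

63.0957


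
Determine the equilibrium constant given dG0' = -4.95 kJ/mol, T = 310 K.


Keq = exp(-dG0 * 1000 / (R * T))
Keq = exp(-(-4.95) * 1000 / (8.314 * 310))
Keq = 6.8249

6.8249


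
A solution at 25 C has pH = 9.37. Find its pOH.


pOH = 14 - pH
pOH = 14 - 9.37
pOH = 4.63

4.63


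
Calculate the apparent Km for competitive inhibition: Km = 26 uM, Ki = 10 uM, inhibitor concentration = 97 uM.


Km_app = Km * (1 + [I]/Ki)
Km_app = 26 * (1 + 97/10)
Km_app = 278.2 uM

278.2 uM


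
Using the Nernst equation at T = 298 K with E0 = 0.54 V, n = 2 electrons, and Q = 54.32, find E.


E = E0 - (RT/nF) * ln(Q)
E = 0.54 - (8.314 * 298 / (2 * 96485)) * ln(54.32)
E = 0.4887 V

0.4887 V


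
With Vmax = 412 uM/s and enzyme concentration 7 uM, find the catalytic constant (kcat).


kcat = Vmax / [E]t
kcat = 412 / 7
kcat = 58.8571 s^-1

58.8571 s^-1


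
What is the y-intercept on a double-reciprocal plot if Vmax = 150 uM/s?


y-intercept = 1/Vmax
= 1/150
= 0.0067 s/uM

0.0067 s/uM


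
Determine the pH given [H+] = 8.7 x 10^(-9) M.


pH = -log10([H+])
pH = -log10(8.7 x 10^(-9))
pH = 8.0605

8.0605


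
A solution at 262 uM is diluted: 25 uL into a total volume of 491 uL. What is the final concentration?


C2 = C1 * V1 / V2
C2 = 262 * 25 / 491
C2 = 13.3401 uM

13.3401 uM


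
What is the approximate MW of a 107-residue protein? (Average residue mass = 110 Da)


MW = n_residues * 110 Da
MW = 107 * 110
MW = 11770 Da

11770 Da


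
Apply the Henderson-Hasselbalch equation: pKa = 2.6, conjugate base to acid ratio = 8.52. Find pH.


pH = pKa + log10([A-]/[HA])
pH = 2.6 + log10(8.52)
pH = 3.5304

3.5304


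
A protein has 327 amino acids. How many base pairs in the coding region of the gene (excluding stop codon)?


Each amino acid = 1 codon = 3 bp
bp = 327 * 3 = 981 bp

981 bp


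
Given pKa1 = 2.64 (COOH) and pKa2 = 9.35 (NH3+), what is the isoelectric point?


pI = (pKa1 + pKa2) / 2
pI = (2.64 + 9.35) / 2
pI = 5.995

5.995


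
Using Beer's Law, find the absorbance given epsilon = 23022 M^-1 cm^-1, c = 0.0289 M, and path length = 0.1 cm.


A = epsilon * c * l
A = 23022 * 0.0289 * 0.1
A = 66.5336

66.5336


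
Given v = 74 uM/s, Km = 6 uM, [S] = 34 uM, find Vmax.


Vmax = v * (Km + [S]) / [S]
Vmax = 74 * (6 + 34) / 34
Vmax = 87.0588 uM/s

87.0588 uM/s


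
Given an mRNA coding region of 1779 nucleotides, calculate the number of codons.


codons = nucleotides / 3
codons = 1779 / 3 = 593

593


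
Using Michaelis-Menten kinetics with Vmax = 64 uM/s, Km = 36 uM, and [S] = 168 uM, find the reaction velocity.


v = Vmax * [S] / (Km + [S])
v = 64 * 168 / (36 + 168)
v = 52.7059 uM/s

52.7059 uM/s


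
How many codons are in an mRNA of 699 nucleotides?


codons = nucleotides / 3
codons = 699 / 3 = 233

233


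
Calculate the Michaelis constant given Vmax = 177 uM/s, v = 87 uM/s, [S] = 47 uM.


Km = [S] * (Vmax - v) / v
Km = 47 * (177 - 87) / 87
Km = 48.6207 uM

48.6207 uM


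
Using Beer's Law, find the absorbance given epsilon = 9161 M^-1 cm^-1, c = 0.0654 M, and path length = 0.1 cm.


A = epsilon * c * l
A = 9161 * 0.0654 * 0.1
A = 59.9129

59.9129


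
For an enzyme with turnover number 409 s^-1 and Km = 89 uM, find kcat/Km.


Catalytic efficiency = kcat / Km
= 409 / 89
= 4.5955 uM^-1*s^-1

4.5955 uM^-1*s^-1


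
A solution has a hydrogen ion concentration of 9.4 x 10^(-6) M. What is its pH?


pH = -log10([H+])
pH = -log10(9.4 x 10^(-6))
pH = 5.0269

5.0269


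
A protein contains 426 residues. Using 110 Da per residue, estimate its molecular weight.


MW = n_residues * 110 Da
MW = 426 * 110
MW = 46860 Da

46860 Da


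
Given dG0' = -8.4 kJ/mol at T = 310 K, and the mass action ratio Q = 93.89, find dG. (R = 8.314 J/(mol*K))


dG = dG0' + RT * ln(Q) / 1000
dG = -8.4 + 8.314 * 310 * ln(93.89) / 1000
dG = 3.3066 kJ/mol

3.3066 kJ/mol


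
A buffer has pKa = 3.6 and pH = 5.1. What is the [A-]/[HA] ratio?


[A-]/[HA] = 10^(pH - pKa)
= 10^(5.1 - 3.6)
= 31.6228

31.6228


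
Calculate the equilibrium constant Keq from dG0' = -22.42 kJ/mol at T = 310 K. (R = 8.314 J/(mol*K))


Keq = exp(-dG0 * 1000 / (R * T))
Keq = exp(-(-22.42) * 1000 / (8.314 * 310))
Keq = 5996.2593

5996.2593


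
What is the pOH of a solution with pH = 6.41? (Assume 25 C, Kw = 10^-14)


pOH = 14 - pH
pOH = 14 - 6.41
pOH = 7.59

7.59


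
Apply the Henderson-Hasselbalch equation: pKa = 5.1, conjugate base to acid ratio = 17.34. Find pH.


pH = pKa + log10([A-]/[HA])
pH = 5.1 + log10(17.34)
pH = 6.339

6.339


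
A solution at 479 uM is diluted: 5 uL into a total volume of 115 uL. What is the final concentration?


C2 = C1 * V1 / V2
C2 = 479 * 5 / 115
C2 = 20.8261 uM

20.8261 uM


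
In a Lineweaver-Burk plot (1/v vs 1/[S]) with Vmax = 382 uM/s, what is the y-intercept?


y-intercept = 1/Vmax
= 1/382
= 0.0026 s/uM

0.0026 s/uM


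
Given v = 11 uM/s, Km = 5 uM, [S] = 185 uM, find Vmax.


Vmax = v * (Km + [S]) / [S]
Vmax = 11 * (5 + 185) / 185
Vmax = 11.2973 uM/s

11.2973 uM/s


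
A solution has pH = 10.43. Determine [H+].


[H+] = 10^(-pH)
[H+] = 10^(-10.43)
[H+] = 3.715e-11 M

3.715e-11 M


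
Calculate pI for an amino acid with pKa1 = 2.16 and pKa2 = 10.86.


pI = (pKa1 + pKa2) / 2
pI = (2.16 + 10.86) / 2
pI = 6.51

6.51


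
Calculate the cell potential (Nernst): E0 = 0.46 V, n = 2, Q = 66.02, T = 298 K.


E = E0 - (RT/nF) * ln(Q)
E = 0.46 - (8.314 * 298 / (2 * 96485)) * ln(66.02)
E = 0.4062 V

0.4062 V


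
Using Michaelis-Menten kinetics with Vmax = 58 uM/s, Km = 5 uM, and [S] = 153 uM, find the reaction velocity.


v = Vmax * [S] / (Km + [S])
v = 58 * 153 / (5 + 153)
v = 56.1646 uM/s

56.1646 uM/s


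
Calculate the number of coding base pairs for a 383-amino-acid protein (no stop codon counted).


Each amino acid = 1 codon = 3 bp
bp = 383 * 3 = 1149 bp

1149 bp


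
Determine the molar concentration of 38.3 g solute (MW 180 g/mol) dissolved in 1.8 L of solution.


C = (mass / MW) / volume
C = (38.3 / 180) / 1.8
C = 0.1182 M

0.1182 M
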